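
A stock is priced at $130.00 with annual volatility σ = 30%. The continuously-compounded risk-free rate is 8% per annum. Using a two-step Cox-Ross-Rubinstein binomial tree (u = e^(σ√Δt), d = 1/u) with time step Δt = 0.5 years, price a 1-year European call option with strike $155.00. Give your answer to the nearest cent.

CRR parameters: u = e^(σ√Δt) = e^(0.3·√0.5) = 1.2363, d = 1/u = 0.8089
Per-period rate: rΔt = 0.08·0.5 = 0.04, so R = e^0.04 = 1.0408
Risk-neutral probability p = (e^0.04 − 0.8089)/(1.2363 − 0.8089) = 0.2320/0.4275 = 0.5426
Terminal stock prices: S_uu = 198.7, S_ud = 130, S_dd = 85.05
Terminal payoffs (S − K): max(43.7, 0) = 43.7, max(-25, 0) = 0, max(-69.95, 0) = 0
Node u (S = 160.7): V_u = e^(−0.04)·[0.5426·43.7005 + 0.4574·0.0000] = 22.7838
Node d (S = 105.2): V_d = e^(−0.04)·[0.5426·0.0000 + 0.4574·0.0000] = 0.0000
Node 0 (S = 130): V_0 = e^(−0.04)·[0.5426·22.7838 + 0.4574·0.0000] = 11.8786

$11.88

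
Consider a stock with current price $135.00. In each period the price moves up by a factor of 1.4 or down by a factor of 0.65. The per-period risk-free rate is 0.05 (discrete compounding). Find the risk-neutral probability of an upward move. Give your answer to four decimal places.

p = 0.5333

Risk-neutral probability p = (1 + 0.05 − 0.65)/(1.4 − 0.65) = 0.4000/0.7500 = 0.5333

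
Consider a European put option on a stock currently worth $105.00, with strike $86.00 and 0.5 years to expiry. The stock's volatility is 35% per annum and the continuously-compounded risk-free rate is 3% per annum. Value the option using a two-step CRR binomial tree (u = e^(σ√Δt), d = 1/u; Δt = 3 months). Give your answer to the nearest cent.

$3.23

CRR parameters: u = e^(σ√Δt) = e^(0.35·√0.25) = 1.1912, d = 1/u = 0.8395
Per-period rate: rΔt = 0.03·0.25 = 0.0075, so R = e^0.0075 = 1.0075
Risk-neutral probability p = (e^0.0075 − 0.8395)/(1.1912 − 0.8395) = 0.1681/0.3518 = 0.4778
Terminal stock prices: S_uu = 149, S_ud = 105, S_dd = 73.99
Terminal payoffs (K − S): max(-63, 0) = 0, max(-19, 0) = 0, max(12.01, 0) = 12.01
Node u (S = 125.1): V_u = e^(−0.0075)·[0.4778·0.0000 + 0.5222·0.0000] = 0.0000
Node d (S = 88.14): V_d = e^(−0.0075)·[0.4778·0.0000 + 0.5222·12.0078] = 6.2241
Node 0 (S = 105): V_0 = e^(−0.0075)·[0.4778·0.0000 + 0.5222·6.2241] = 3.2262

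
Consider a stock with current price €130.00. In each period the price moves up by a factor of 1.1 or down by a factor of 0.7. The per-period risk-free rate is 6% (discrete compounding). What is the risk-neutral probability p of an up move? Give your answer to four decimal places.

p = 0.9000

Risk-neutral probability p = (1 + 0.06 − 0.7)/(1.1 − 0.7) = 0.3600/0.4000 = 0.9000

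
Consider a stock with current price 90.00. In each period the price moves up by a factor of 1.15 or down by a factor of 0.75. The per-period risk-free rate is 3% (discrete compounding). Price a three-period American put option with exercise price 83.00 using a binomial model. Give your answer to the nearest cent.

5.94

Risk-neutral probability p = (1 + 0.03 − 0.75)/(1.15 − 0.75) = 0.2800/0.4000 = 0.7000
Terminal stock prices: S_uuu = 136.9, S_uud = 89.27, S_udd = 58.22, S_ddd = 37.97
Terminal payoffs (K − S): max(-53.88, 0) = 0, max(-6.269, 0) = 0, max(24.78, 0) = 24.78, max(45.03, 0) = 45.03
Node uu (S = 119): continuation = 1/1.03·[0.7000·0.0000 + 0.3000·0.0000] = 0.0000; exercise value = 0.0000 ≤ continuation, so V_uu = 0.0000
Node ud (S = 77.62): continuation = 1/1.03·[0.7000·0.0000 + 0.3000·24.7813] = 7.2178; exercise value = 5.3750 ≤ continuation, so V_ud = 7.2178
Node dd (S = 50.62): continuation = 1/1.03·[0.7000·24.7813 + 0.3000·45.0312] = 29.9575; exercise value = 32.3750 > continuation, so V_dd = 32.3750 (exercise)
Node u (S = 103.5): continuation = 1/1.03·[0.7000·0.0000 + 0.3000·7.2178] = 2.1023; exercise value = 0.0000 ≤ continuation, so V_u = 2.1023
Node d (S = 67.5): continuation = 1/1.03·[0.7000·7.2178 + 0.3000·32.3750] = 14.3349; exercise value = 15.5000 > continuation, so V_d = 15.5000 (exercise)
Node 0 (S = 90): continuation = 1/1.03·[0.7000·2.1023 + 0.3000·15.5000] = 5.9433; exercise value = 0.0000 ≤ continuation, so V_0 = 5.9433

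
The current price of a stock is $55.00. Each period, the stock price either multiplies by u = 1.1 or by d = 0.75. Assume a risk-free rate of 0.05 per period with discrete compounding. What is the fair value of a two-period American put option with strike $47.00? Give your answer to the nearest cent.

Risk-neutral probability p = (1 + 0.05 − 0.75)/(1.1 − 0.75) = 0.3000/0.3500 = 0.8571
Terminal stock prices: S_uu = 66.55, S_ud = 45.38, S_dd = 30.94
Terminal payoffs (K − S): max(-19.55, 0) = 0, max(1.625, 0) = 1.625, max(16.06, 0) = 16.06
Node u (S = 60.5): continuation = 1/1.05·[0.8571·0.0000 + 0.1429·1.6250] = 0.2211; exercise value = 0.0000 ≤ continuation, so V_u = 0.2211
Node d (S = 41.25): continuation = 1/1.05·[0.8571·1.6250 + 0.1429·16.0625] = 3.5119; exercise value = 5.7500 > continuation, so V_d = 5.7500 (exercise)
Node 0 (S = 55): continuation = 1/1.05·[0.8571·0.2211 + 0.1429·5.7500] = 0.9628; exercise value = 0.0000 ≤ continuation, so V_0 = 0.9628

$0.96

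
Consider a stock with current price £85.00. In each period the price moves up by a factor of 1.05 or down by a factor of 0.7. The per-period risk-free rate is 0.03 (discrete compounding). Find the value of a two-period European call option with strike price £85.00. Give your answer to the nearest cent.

£7.30

Risk-neutral probability p = (1 + 0.03 − 0.7)/(1.05 − 0.7) = 0.3300/0.3500 = 0.9429
Terminal stock prices: S_uu = 93.71, S_ud = 62.47, S_dd = 41.65
Terminal payoffs (S − K): max(8.713, 0) = 8.713, max(-22.53, 0) = 0, max(-43.35, 0) = 0
Node u (S = 89.25): V_u = 1/1.03·[0.9429·8.7125 + 0.0571·0.0000] = 7.9754
Node d (S = 59.5): V_d = 1/1.03·[0.9429·0.0000 + 0.0571·0.0000] = 0.0000
Node 0 (S = 85): V_0 = 1/1.03·[0.9429·7.9754 + 0.0571·0.0000] = 7.3006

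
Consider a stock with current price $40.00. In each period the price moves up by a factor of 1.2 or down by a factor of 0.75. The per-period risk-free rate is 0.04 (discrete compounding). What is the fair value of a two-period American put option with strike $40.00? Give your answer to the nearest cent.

Risk-neutral probability p = (1 + 0.04 − 0.75)/(1.2 − 0.75) = 0.2900/0.4500 = 0.6444
Terminal stock prices: S_uu = 57.6, S_ud = 36, S_dd = 22.5
Terminal payoffs (K − S): max(-17.6, 0) = 0, max(4, 0) = 4, max(17.5, 0) = 17.5
Node u (S = 48): continuation = 1/1.04·[0.6444·0.0000 + 0.3556·4.0000] = 1.3675; exercise value = 0.0000 ≤ continuation, so V_u = 1.3675
Node d (S = 30): continuation = 1/1.04·[0.6444·4.0000 + 0.3556·17.5000] = 8.4615; exercise value = 10.0000 > continuation, so V_d = 10.0000 (exercise)
Node 0 (S = 40): continuation = 1/1.04·[0.6444·1.3675 + 0.3556·10.0000] = 4.2662; exercise value = 0.0000 ≤ continuation, so V_0 = 4.2662

$4.27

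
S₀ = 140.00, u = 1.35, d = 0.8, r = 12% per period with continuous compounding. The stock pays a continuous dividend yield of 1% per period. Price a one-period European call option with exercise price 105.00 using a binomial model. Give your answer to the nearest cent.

Per-period risk-free factor R = e^0.12 = 1.1275; dividend-adjusted growth = e^(0.12−0.01) = 1.1163.
Risk-neutral probability p = (1.1163 − 0.8)/(1.35 − 0.8) = 0.3163/0.5500 = 0.5751
Terminal stock prices: S_u = 189, S_d = 112
Terminal payoffs (S − K): max(84, 0) = 84, max(7, 0) = 7
Node 0 (S = 140): V_0 = e^(−0.12)·[0.5751·84.0000 + 0.4249·7.0000] = 45.4803

45.48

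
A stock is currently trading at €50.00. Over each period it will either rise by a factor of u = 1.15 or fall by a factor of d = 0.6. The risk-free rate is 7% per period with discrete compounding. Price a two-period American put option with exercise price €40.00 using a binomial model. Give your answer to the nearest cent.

Risk-neutral probability p = (1 + 0.07 − 0.6)/(1.15 − 0.6) = 0.4700/0.5500 = 0.8545
Terminal stock prices: S_uu = 66.12, S_ud = 34.5, S_dd = 18
Terminal payoffs (K − S): max(-26.12, 0) = 0, max(5.5, 0) = 5.5, max(22, 0) = 22
Node u (S = 57.5): continuation = 1/1.07·[0.8545·0.0000 + 0.1455·5.5000] = 0.7477; exercise value = 0.0000 ≤ continuation, so V_u = 0.7477
Node d (S = 30): continuation = 1/1.07·[0.8545·5.5000 + 0.1455·22.0000] = 7.3832; exercise value = 10.0000 > continuation, so V_d = 10.0000 (exercise)
Node 0 (S = 50): continuation = 1/1.07·[0.8545·0.7477 + 0.1455·10.0000] = 1.9565; exercise value = 0.0000 ≤ continuation, so V_0 = 1.9565

€1.96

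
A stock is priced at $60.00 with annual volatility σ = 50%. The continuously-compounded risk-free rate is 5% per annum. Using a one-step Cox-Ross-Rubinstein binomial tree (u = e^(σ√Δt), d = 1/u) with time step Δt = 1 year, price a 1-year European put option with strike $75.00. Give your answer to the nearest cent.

CRR parameters: u = e^(σ√Δt) = e^(0.5·√1) = 1.6487, d = 1/u = 0.6065
Per-period rate: rΔt = 0.05·1 = 0.05, so R = e^0.05 = 1.0513
Risk-neutral probability p = (e^0.05 − 0.6065)/(1.6487 − 0.6065) = 0.4447/1.0422 = 0.4267
Terminal stock prices: S_u = 98.92, S_d = 36.39
Terminal payoffs (K − S): max(-23.92, 0) = 0, max(38.61, 0) = 38.61
Node 0 (S = 60): V_0 = e^(−0.05)·[0.4267·0.0000 + 0.5733·38.6082] = 21.0532

$21.05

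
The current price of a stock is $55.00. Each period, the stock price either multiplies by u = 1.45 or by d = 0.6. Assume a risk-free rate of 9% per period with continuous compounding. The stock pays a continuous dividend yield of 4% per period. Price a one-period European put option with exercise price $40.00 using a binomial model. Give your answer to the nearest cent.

$3.00

Per-period risk-free factor R = e^0.09 = 1.0942; dividend-adjusted growth = e^(0.09−0.04) = 1.0513.
Risk-neutral probability p = (1.0513 − 0.6)/(1.45 − 0.6) = 0.4513/0.8500 = 0.5309
Terminal stock prices: S_u = 79.75, S_d = 33
Terminal payoffs (K − S): max(-39.75, 0) = 0, max(7, 0) = 7
Node 0 (S = 55): V_0 = e^(−0.09)·[0.5309·0.0000 + 0.4691·7.0000] = 3.0010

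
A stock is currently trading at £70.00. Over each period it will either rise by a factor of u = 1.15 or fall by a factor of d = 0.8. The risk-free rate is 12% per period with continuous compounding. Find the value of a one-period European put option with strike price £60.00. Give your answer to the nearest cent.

£0.23

Risk-neutral probability p = (e^0.12 − 0.8)/(1.15 − 0.8) = 0.3275/0.3500 = 0.9357
Terminal stock prices: S_u = 80.5, S_d = 56
Terminal payoffs (K − S): max(-20.5, 0) = 0, max(4, 0) = 4
Node 0 (S = 70): V_0 = e^(−0.12)·[0.9357·0.0000 + 0.0643·4.0000] = 0.2281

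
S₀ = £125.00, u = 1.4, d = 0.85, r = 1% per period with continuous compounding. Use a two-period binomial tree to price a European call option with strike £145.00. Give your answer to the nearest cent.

Risk-neutral probability p = (e^0.01 − 0.85)/(1.4 − 0.85) = 0.1601/0.5500 = 0.2910
Terminal stock prices: S_uu = 245, S_ud = 148.8, S_dd = 90.31
Terminal payoffs (S − K): max(100, 0) = 100, max(3.75, 0) = 3.75, max(-54.69, 0) = 0
Node u (S = 175): V_u = e^(−0.01)·[0.2910·100.0000 + 0.7090·3.7500] = 31.4428
Node d (S = 106.2): V_d = e^(−0.01)·[0.2910·3.7500 + 0.7090·0.0000] = 1.0804
Node 0 (S = 125): V_0 = e^(−0.01)·[0.2910·31.4428 + 0.7090·1.0804] = 9.8172

£9.82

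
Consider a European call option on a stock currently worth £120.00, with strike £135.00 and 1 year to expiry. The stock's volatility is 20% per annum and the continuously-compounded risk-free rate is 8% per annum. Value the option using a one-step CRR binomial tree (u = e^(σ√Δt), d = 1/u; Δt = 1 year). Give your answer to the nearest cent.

£7.02

CRR parameters: u = e^(σ√Δt) = e^(0.2·√1) = 1.2214, d = 1/u = 0.8187
Per-period rate: rΔt = 0.08·1 = 0.08, so R = e^0.08 = 1.0833
Risk-neutral probability p = (e^0.08 − 0.8187)/(1.2214 − 0.8187) = 0.2646/0.4027 = 0.6570
Terminal stock prices: S_u = 146.6, S_d = 98.25
Terminal payoffs (S − K): max(11.57, 0) = 11.57, max(-36.75, 0) = 0
Node 0 (S = 120): V_0 = e^(−0.08)·[0.6570·11.5683 + 0.3430·0.0000] = 7.0161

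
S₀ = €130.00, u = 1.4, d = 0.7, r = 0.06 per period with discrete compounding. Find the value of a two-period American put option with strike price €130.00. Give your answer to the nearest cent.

€18.45

Risk-neutral probability p = (1 + 0.06 − 0.7)/(1.4 − 0.7) = 0.3600/0.7000 = 0.5143
Terminal stock prices: S_uu = 254.8, S_ud = 127.4, S_dd = 63.7
Terminal payoffs (K − S): max(-124.8, 0) = 0, max(2.6, 0) = 2.6, max(66.3, 0) = 66.3
Node u (S = 182): continuation = 1/1.06·[0.5143·0.0000 + 0.4857·2.6000] = 1.1914; exercise value = 0.0000 ≤ continuation, so V_u = 1.1914
Node d (S = 91): continuation = 1/1.06·[0.5143·2.6000 + 0.4857·66.3000] = 31.6415; exercise value = 39.0000 > continuation, so V_d = 39.0000 (exercise)
Node 0 (S = 130): continuation = 1/1.06·[0.5143·1.1914 + 0.4857·39.0000] = 18.4486; exercise value = 0.0000 ≤ continuation, so V_0 = 18.4486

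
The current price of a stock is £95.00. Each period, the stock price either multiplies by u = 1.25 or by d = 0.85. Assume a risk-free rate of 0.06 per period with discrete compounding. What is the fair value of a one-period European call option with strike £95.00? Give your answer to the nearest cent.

£11.76

Risk-neutral probability p = (1 + 0.06 − 0.85)/(1.25 − 0.85) = 0.2100/0.4000 = 0.5250
Terminal stock prices: S_u = 118.8, S_d = 80.75
Terminal payoffs (S − K): max(23.75, 0) = 23.75, max(-14.25, 0) = 0
Node 0 (S = 95): V_0 = 1/1.06·[0.5250·23.7500 + 0.4750·0.0000] = 11.7630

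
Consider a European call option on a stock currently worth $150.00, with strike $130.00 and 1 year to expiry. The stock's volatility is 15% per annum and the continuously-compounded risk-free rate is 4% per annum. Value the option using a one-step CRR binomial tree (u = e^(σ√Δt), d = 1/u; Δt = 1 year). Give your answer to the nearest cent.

CRR parameters: u = e^(σ√Δt) = e^(0.15·√1) = 1.1618, d = 1/u = 0.8607
Per-period rate: rΔt = 0.04·1 = 0.04, so R = e^0.04 = 1.0408
Risk-neutral probability p = (e^0.04 − 0.8607)/(1.1618 − 0.8607) = 0.1801/0.3011 = 0.5981
Terminal stock prices: S_u = 174.3, S_d = 129.1
Terminal payoffs (S − K): max(44.28, 0) = 44.28, max(-0.8938, 0) = 0
Node 0 (S = 150): V_0 = e^(−0.04)·[0.5981·44.2751 + 0.4019·0.0000] = 25.4425

$25.44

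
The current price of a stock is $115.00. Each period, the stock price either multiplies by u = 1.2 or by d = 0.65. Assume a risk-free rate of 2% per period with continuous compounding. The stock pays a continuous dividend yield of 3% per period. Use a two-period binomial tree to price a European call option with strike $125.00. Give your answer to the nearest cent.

Per-period risk-free factor R = e^0.02 = 1.0202; dividend-adjusted growth = e^(0.02−0.03) = 0.9900.
Risk-neutral probability p = (0.9900 − 0.65)/(1.2 − 0.65) = 0.3400/0.5500 = 0.6183
Terminal stock prices: S_uu = 165.6, S_ud = 89.7, S_dd = 48.59
Terminal payoffs (S − K): max(40.6, 0) = 40.6, max(-35.3, 0) = 0, max(-76.41, 0) = 0
Node u (S = 138): V_u = e^(−0.02)·[0.6183·40.6000 + 0.3817·0.0000] = 24.6048
Node d (S = 74.75): V_d = e^(−0.02)·[0.6183·0.0000 + 0.3817·0.0000] = 0.0000
Node 0 (S = 115): V_0 = e^(−0.02)·[0.6183·24.6048 + 0.3817·0.0000] = 14.9112

$14.91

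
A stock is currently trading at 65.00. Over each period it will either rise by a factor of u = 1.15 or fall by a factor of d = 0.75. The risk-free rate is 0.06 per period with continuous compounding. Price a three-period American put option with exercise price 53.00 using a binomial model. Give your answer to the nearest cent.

Risk-neutral probability p = (e^0.06 − 0.75)/(1.15 − 0.75) = 0.3118/0.4000 = 0.7796
Terminal stock prices: S_uuu = 98.86, S_uud = 64.47, S_udd = 42.05, S_ddd = 27.42
Terminal payoffs (K − S): max(-45.86, 0) = 0, max(-11.47, 0) = 0, max(10.95, 0) = 10.95, max(25.58, 0) = 25.58
Node uu (S = 85.96): continuation = e^(−0.06)·[0.7796·0.0000 + 0.2204·0.0000] = 0.0000; exercise value = 0.0000 ≤ continuation, so V_uu = 0.0000
Node ud (S = 56.06): continuation = e^(−0.06)·[0.7796·0.0000 + 0.2204·10.9531] = 2.2736; exercise value = 0.0000 ≤ continuation, so V_ud = 2.2736
Node dd (S = 36.56): continuation = e^(−0.06)·[0.7796·10.9531 + 0.2204·25.5781] = 13.3510; exercise value = 16.4375 > continuation, so V_dd = 16.4375 (exercise)
Node u (S = 74.75): continuation = e^(−0.06)·[0.7796·0.0000 + 0.2204·2.2736] = 0.4719; exercise value = 0.0000 ≤ continuation, so V_u = 0.4719
Node d (S = 48.75): continuation = e^(−0.06)·[0.7796·2.2736 + 0.2204·16.4375] = 5.0812; exercise value = 4.2500 ≤ continuation, so V_d = 5.0812
Node 0 (S = 65): continuation = e^(−0.06)·[0.7796·0.4719 + 0.2204·5.0812] = 1.4012; exercise value = 0.0000 ≤ continuation, so V_0 = 1.4012

1.40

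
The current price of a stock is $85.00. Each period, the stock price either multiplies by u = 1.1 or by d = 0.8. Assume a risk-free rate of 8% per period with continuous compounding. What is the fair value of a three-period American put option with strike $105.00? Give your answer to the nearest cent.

Risk-neutral probability p = (e^0.08 − 0.8)/(1.1 − 0.8) = 0.2833/0.3000 = 0.9443
Terminal stock prices: S_uuu = 113.1, S_uud = 82.28, S_udd = 59.84, S_ddd = 43.52
Terminal payoffs (K − S): max(-8.135, 0) = 0, max(22.72, 0) = 22.72, max(45.16, 0) = 45.16, max(61.48, 0) = 61.48
Node uu (S = 102.9): continuation = e^(−0.08)·[0.9443·0.0000 + 0.0557·22.7200] = 1.1684; exercise value = 2.1500 > continuation, so V_uu = 2.1500 (exercise)
Node ud (S = 74.8): continuation = e^(−0.08)·[0.9443·22.7200 + 0.0557·45.1600] = 22.1272; exercise value = 30.2000 > continuation, so V_ud = 30.2000 (exercise)
Node dd (S = 54.4): continuation = e^(−0.08)·[0.9443·45.1600 + 0.0557·61.4800] = 42.5272; exercise value = 50.6000 > continuation, so V_dd = 50.6000 (exercise)
Node u (S = 93.5): continuation = e^(−0.08)·[0.9443·2.1500 + 0.0557·30.2000] = 3.4272; exercise value = 11.5000 > continuation, so V_u = 11.5000 (exercise)
Node d (S = 68): continuation = e^(−0.08)·[0.9443·30.2000 + 0.0557·50.6000] = 28.9272; exercise value = 37.0000 > continuation, so V_d = 37.0000 (exercise)
Node 0 (S = 85): continuation = e^(−0.08)·[0.9443·11.5000 + 0.0557·37.0000] = 11.9272; exercise value = 20.0000 > continuation, so V_0 = 20.0000 (exercise)

$20.00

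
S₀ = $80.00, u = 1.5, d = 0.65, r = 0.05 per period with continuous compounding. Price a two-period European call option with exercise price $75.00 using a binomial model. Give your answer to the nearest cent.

Risk-neutral probability p = (e^0.05 − 0.65)/(1.5 − 0.65) = 0.4013/0.8500 = 0.4721
Terminal stock prices: S_uu = 180, S_ud = 78, S_dd = 33.8
Terminal payoffs (S − K): max(105, 0) = 105, max(3, 0) = 3, max(-41.2, 0) = 0
Node u (S = 120): V_u = e^(−0.05)·[0.4721·105.0000 + 0.5279·3.0000] = 48.6578
Node d (S = 52): V_d = e^(−0.05)·[0.4721·3.0000 + 0.5279·0.0000] = 1.3472
Node 0 (S = 80): V_0 = e^(−0.05)·[0.4721·48.6578 + 0.5279·1.3472] = 22.5268

$22.53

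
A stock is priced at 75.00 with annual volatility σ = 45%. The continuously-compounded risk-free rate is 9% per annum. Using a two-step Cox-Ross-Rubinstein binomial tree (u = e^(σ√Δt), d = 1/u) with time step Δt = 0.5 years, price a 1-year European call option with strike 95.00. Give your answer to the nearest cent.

10.35

CRR parameters: u = e^(σ√Δt) = e^(0.45·√0.5) = 1.3746, d = 1/u = 0.7275
Per-period rate: rΔt = 0.09·0.5 = 0.045, so R = e^0.045 = 1.0460
Risk-neutral probability p = (e^0.045 − 0.7275)/(1.3746 − 0.7275) = 0.3186/0.6472 = 0.4922
Terminal stock prices: S_uu = 141.7, S_ud = 75, S_dd = 39.69
Terminal payoffs (S − K): max(46.72, 0) = 46.72, max(-20, 0) = 0, max(-55.31, 0) = 0
Node u (S = 103.1): V_u = e^(−0.045)·[0.4922·46.7244 + 0.5078·0.0000] = 21.9873
Node d (S = 54.56): V_d = e^(−0.045)·[0.4922·0.0000 + 0.5078·0.0000] = 0.0000
Node 0 (S = 75): V_0 = e^(−0.045)·[0.4922·21.9873 + 0.5078·0.0000] = 10.3467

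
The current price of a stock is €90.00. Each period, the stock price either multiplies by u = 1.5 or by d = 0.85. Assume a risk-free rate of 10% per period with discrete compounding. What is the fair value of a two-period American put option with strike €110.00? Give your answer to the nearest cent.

Risk-neutral probability p = (1 + 0.1 − 0.85)/(1.5 − 0.85) = 0.2500/0.6500 = 0.3846
Terminal stock prices: S_uu = 202.5, S_ud = 114.8, S_dd = 65.02
Terminal payoffs (K − S): max(-92.5, 0) = 0, max(-4.75, 0) = 0, max(44.98, 0) = 44.98
Node u (S = 135): continuation = 1/1.1·[0.3846·0.0000 + 0.6154·0.0000] = 0.0000; exercise value = 0.0000 ≤ continuation, so V_u = 0.0000
Node d (S = 76.5): continuation = 1/1.1·[0.3846·0.0000 + 0.6154·44.9750] = 25.1608; exercise value = 33.5000 > continuation, so V_d = 33.5000 (exercise)
Node 0 (S = 90): continuation = 1/1.1·[0.3846·0.0000 + 0.6154·33.5000] = 18.7413; exercise value = 20.0000 > continuation, so V_0 = 20.0000 (exercise)

€20.00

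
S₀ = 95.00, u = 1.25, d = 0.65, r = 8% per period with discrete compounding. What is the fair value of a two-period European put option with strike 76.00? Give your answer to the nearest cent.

Risk-neutral probability p = (1 + 0.08 − 0.65)/(1.25 − 0.65) = 0.4300/0.6000 = 0.7167
Terminal stock prices: S_uu = 148.4, S_ud = 77.19, S_dd = 40.14
Terminal payoffs (K − S): max(-72.44, 0) = 0, max(-1.188, 0) = 0, max(35.86, 0) = 35.86
Node u (S = 118.8): V_u = 1/1.08·[0.7167·0.0000 + 0.2833·0.0000] = 0.0000
Node d (S = 61.75): V_d = 1/1.08·[0.7167·0.0000 + 0.2833·35.8625] = 9.4084
Node 0 (S = 95): V_0 = 1/1.08·[0.7167·0.0000 + 0.2833·9.4084] = 2.4682

2.47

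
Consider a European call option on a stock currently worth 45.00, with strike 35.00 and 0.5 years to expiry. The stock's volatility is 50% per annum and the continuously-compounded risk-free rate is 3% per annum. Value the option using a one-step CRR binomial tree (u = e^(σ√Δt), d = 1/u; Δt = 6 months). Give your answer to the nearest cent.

CRR parameters: u = e^(σ√Δt) = e^(0.5·√0.5) = 1.4241, d = 1/u = 0.7022
Per-period rate: rΔt = 0.03·0.5 = 0.015, so R = e^0.015 = 1.0151
Risk-neutral probability p = (e^0.015 − 0.7022)/(1.4241 − 0.7022) = 0.3129/0.7219 = 0.4335
Terminal stock prices: S_u = 64.09, S_d = 31.6
Terminal payoffs (S − K): max(29.09, 0) = 29.09, max(-3.402, 0) = 0
Node 0 (S = 45): V_0 = e^(−0.015)·[0.4335·29.0854 + 0.5665·0.0000] = 12.4195

12.42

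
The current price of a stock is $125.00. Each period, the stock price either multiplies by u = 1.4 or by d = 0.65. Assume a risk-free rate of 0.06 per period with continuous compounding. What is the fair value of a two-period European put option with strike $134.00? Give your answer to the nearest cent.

Risk-neutral probability p = (e^0.06 − 0.65)/(1.4 − 0.65) = 0.4118/0.7500 = 0.5491
Terminal stock prices: S_uu = 245, S_ud = 113.8, S_dd = 52.81
Terminal payoffs (K − S): max(-111, 0) = 0, max(20.25, 0) = 20.25, max(81.19, 0) = 81.19
Node u (S = 175): V_u = e^(−0.06)·[0.5491·0.0000 + 0.4509·20.2500] = 8.5987
Node d (S = 81.25): V_d = e^(−0.06)·[0.5491·20.2500 + 0.4509·81.1875] = 44.9464
Node 0 (S = 125): V_0 = e^(−0.06)·[0.5491·8.5987 + 0.4509·44.9464] = 23.5322

$23.53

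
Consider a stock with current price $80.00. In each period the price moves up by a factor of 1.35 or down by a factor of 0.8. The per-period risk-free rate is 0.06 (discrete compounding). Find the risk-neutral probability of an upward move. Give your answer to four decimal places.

p = 0.4727

Risk-neutral probability p = (1 + 0.06 − 0.8)/(1.35 − 0.8) = 0.2600/0.5500 = 0.4727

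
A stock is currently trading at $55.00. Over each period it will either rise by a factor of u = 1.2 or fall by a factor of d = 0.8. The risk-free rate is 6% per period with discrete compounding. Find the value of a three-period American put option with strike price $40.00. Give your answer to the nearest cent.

Risk-neutral probability p = (1 + 0.06 − 0.8)/(1.2 − 0.8) = 0.2600/0.4000 = 0.6500
Terminal stock prices: S_uuu = 95.04, S_uud = 63.36, S_udd = 42.24, S_ddd = 28.16
Terminal payoffs (K − S): max(-55.04, 0) = 0, max(-23.36, 0) = 0, max(-2.24, 0) = 0, max(11.84, 0) = 11.84
Node uu (S = 79.2): continuation = 1/1.06·[0.6500·0.0000 + 0.3500·0.0000] = 0.0000; exercise value = 0.0000 ≤ continuation, so V_uu = 0.0000
Node ud (S = 52.8): continuation = 1/1.06·[0.6500·0.0000 + 0.3500·0.0000] = 0.0000; exercise value = 0.0000 ≤ continuation, so V_ud = 0.0000
Node dd (S = 35.2): continuation = 1/1.06·[0.6500·0.0000 + 0.3500·11.8400] = 3.9094; exercise value = 4.8000 > continuation, so V_dd = 4.8000 (exercise)
Node u (S = 66): continuation = 1/1.06·[0.6500·0.0000 + 0.3500·0.0000] = 0.0000; exercise value = 0.0000 ≤ continuation, so V_u = 0.0000
Node d (S = 44): continuation = 1/1.06·[0.6500·0.0000 + 0.3500·4.8000] = 1.5849; exercise value = 0.0000 ≤ continuation, so V_d = 1.5849
Node 0 (S = 55): continuation = 1/1.06·[0.6500·0.0000 + 0.3500·1.5849] = 0.5233; exercise value = 0.0000 ≤ continuation, so V_0 = 0.5233

$0.52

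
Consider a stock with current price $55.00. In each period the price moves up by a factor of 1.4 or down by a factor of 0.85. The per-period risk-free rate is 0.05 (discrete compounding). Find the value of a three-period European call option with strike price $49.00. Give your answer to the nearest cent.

Risk-neutral probability p = (1 + 0.05 − 0.85)/(1.4 − 0.85) = 0.2000/0.5500 = 0.3636
Terminal stock prices: S_uuu = 150.9, S_uud = 91.63, S_udd = 55.63, S_ddd = 33.78
Terminal payoffs (S − K): max(101.9, 0) = 101.9, max(42.63, 0) = 42.63, max(6.632, 0) = 6.632, max(-15.22, 0) = 0
Node uu (S = 107.8): V_uu = 1/1.05·[0.3636·101.9200 + 0.6364·42.6300] = 61.1333
Node ud (S = 65.45): V_ud = 1/1.05·[0.3636·42.6300 + 0.6364·6.6325] = 18.7833
Node dd (S = 39.74): V_dd = 1/1.05·[0.3636·6.6325 + 0.6364·0.0000] = 2.2970
Node u (S = 77): V_u = 1/1.05·[0.3636·61.1333 + 0.6364·18.7833] = 32.5556
Node d (S = 46.75): V_d = 1/1.05·[0.3636·18.7833 + 0.6364·2.2970] = 7.8972
Node 0 (S = 55): V_0 = 1/1.05·[0.3636·32.5556 + 0.6364·7.8972] = 16.0608

$16.06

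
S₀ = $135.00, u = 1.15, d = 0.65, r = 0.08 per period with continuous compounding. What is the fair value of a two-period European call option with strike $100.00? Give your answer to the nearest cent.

$50.44

Risk-neutral probability p = (e^0.08 − 0.65)/(1.15 − 0.65) = 0.4333/0.5000 = 0.8666
Terminal stock prices: S_uu = 178.5, S_ud = 100.9, S_dd = 57.04
Terminal payoffs (S − K): max(78.54, 0) = 78.54, max(0.9125, 0) = 0.9125, max(-42.96, 0) = 0
Node u (S = 155.2): V_u = e^(−0.08)·[0.8666·78.5375 + 0.1334·0.9125] = 62.9384
Node d (S = 87.75): V_d = e^(−0.08)·[0.8666·0.9125 + 0.1334·0.0000] = 0.7300
Node 0 (S = 135): V_0 = e^(−0.08)·[0.8666·62.9384 + 0.1334·0.7300] = 50.4374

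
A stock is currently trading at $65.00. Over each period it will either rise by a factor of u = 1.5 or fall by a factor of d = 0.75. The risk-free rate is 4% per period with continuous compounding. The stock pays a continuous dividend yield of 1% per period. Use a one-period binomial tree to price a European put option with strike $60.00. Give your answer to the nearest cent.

Per-period risk-free factor R = e^0.04 = 1.0408; dividend-adjusted growth = e^(0.04−0.01) = 1.0305.
Risk-neutral probability p = (1.0305 − 0.75)/(1.5 − 0.75) = 0.2805/0.7500 = 0.3739
Terminal stock prices: S_u = 97.5, S_d = 48.75
Terminal payoffs (K − S): max(-37.5, 0) = 0, max(11.25, 0) = 11.25
Node 0 (S = 65): V_0 = e^(−0.04)·[0.3739·0.0000 + 0.6261·11.2500] = 6.7670

$6.77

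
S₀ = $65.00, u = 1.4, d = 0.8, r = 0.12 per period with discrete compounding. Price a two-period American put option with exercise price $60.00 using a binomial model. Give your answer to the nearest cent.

Risk-neutral probability p = (1 + 0.12 − 0.8)/(1.4 − 0.8) = 0.3200/0.6000 = 0.5333
Terminal stock prices: S_uu = 127.4, S_ud = 72.8, S_dd = 41.6
Terminal payoffs (K − S): max(-67.4, 0) = 0, max(-12.8, 0) = 0, max(18.4, 0) = 18.4
Node u (S = 91): continuation = 1/1.12·[0.5333·0.0000 + 0.4667·0.0000] = 0.0000; exercise value = 0.0000 ≤ continuation, so V_u = 0.0000
Node d (S = 52): continuation = 1/1.12·[0.5333·0.0000 + 0.4667·18.4000] = 7.6667; exercise value = 8.0000 > continuation, so V_d = 8.0000 (exercise)
Node 0 (S = 65): continuation = 1/1.12·[0.5333·0.0000 + 0.4667·8.0000] = 3.3333; exercise value = 0.0000 ≤ continuation, so V_0 = 3.3333

$3.33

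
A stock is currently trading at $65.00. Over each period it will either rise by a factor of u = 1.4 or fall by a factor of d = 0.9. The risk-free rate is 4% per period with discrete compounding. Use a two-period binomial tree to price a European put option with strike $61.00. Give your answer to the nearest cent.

$4.00

Risk-neutral probability p = (1 + 0.04 − 0.9)/(1.4 − 0.9) = 0.1400/0.5000 = 0.2800
Terminal stock prices: S_uu = 127.4, S_ud = 81.9, S_dd = 52.65
Terminal payoffs (K − S): max(-66.4, 0) = 0, max(-20.9, 0) = 0, max(8.35, 0) = 8.35
Node u (S = 91): V_u = 1/1.04·[0.2800·0.0000 + 0.7200·0.0000] = 0.0000
Node d (S = 58.5): V_d = 1/1.04·[0.2800·0.0000 + 0.7200·8.3500] = 5.7808
Node 0 (S = 65): V_0 = 1/1.04·[0.2800·0.0000 + 0.7200·5.7808] = 4.0021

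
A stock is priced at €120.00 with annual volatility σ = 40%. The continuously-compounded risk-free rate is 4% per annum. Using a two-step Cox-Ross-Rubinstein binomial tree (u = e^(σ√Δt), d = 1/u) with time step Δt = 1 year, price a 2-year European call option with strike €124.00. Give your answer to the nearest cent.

CRR parameters: u = e^(σ√Δt) = e^(0.4·√1) = 1.4918, d = 1/u = 0.6703
Per-period rate: rΔt = 0.04·1 = 0.04, so R = e^0.04 = 1.0408
Risk-neutral probability p = (e^0.04 − 0.6703)/(1.4918 − 0.6703) = 0.3705/0.8215 = 0.4510
Terminal stock prices: S_uu = 267.1, S_ud = 120, S_dd = 53.92
Terminal payoffs (S − K): max(143.1, 0) = 143.1, max(-4, 0) = 0, max(-70.08, 0) = 0
Node u (S = 179): V_u = e^(−0.04)·[0.4510·143.0649 + 0.5490·0.0000] = 61.9910
Node d (S = 80.44): V_d = e^(−0.04)·[0.4510·0.0000 + 0.5490·0.0000] = 0.0000
Node 0 (S = 120): V_0 = e^(−0.04)·[0.4510·61.9910 + 0.5490·0.0000] = 26.8611

€26.86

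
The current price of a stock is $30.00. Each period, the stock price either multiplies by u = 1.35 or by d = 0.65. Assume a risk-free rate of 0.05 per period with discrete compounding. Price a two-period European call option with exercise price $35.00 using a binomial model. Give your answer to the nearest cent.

$5.83

Risk-neutral probability p = (1 + 0.05 − 0.65)/(1.35 − 0.65) = 0.4000/0.7000 = 0.5714
Terminal stock prices: S_uu = 54.68, S_ud = 26.32, S_dd = 12.68
Terminal payoffs (S − K): max(19.68, 0) = 19.68, max(-8.675, 0) = 0, max(-22.32, 0) = 0
Node u (S = 40.5): V_u = 1/1.05·[0.5714·19.6750 + 0.4286·0.0000] = 10.7075
Node d (S = 19.5): V_d = 1/1.05·[0.5714·0.0000 + 0.4286·0.0000] = 0.0000
Node 0 (S = 30): V_0 = 1/1.05·[0.5714·10.7075 + 0.4286·0.0000] = 5.8272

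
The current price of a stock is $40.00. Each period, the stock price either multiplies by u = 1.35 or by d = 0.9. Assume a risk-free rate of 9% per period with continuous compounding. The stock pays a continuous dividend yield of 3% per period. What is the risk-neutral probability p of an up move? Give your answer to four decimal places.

Per-period risk-free factor R = e^0.09 = 1.0942; dividend-adjusted growth = e^(0.09−0.03) = 1.0618.
Risk-neutral probability p = (1.0618 − 0.9)/(1.35 − 0.9) = 0.1618/0.4500 = 0.3596

p = 0.3596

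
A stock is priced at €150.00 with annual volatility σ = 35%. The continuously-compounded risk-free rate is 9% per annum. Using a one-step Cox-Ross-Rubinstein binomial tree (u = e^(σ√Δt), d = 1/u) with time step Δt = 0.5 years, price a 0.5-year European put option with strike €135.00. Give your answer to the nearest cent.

€8.03

CRR parameters: u = e^(σ√Δt) = e^(0.35·√0.5) = 1.2808, d = 1/u = 0.7808
Per-period rate: rΔt = 0.09·0.5 = 0.045, so R = e^0.045 = 1.0460
Risk-neutral probability p = (e^0.045 − 0.7808)/(1.2808 − 0.7808) = 0.2653/0.5000 = 0.5305
Terminal stock prices: S_u = 192.1, S_d = 117.1
Terminal payoffs (K − S): max(-57.12, 0) = 0, max(17.89, 0) = 17.89
Node 0 (S = 150): V_0 = e^(−0.045)·[0.5305·0.0000 + 0.4695·17.8860] = 8.0281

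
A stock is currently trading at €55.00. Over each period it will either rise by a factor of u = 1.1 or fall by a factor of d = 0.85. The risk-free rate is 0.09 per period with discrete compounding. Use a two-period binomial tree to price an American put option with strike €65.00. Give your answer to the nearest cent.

Risk-neutral probability p = (1 + 0.09 − 0.85)/(1.1 − 0.85) = 0.2400/0.2500 = 0.9600
Terminal stock prices: S_uu = 66.55, S_ud = 51.43, S_dd = 39.74
Terminal payoffs (K − S): max(-1.55, 0) = 0, max(13.57, 0) = 13.57, max(25.26, 0) = 25.26
Node u (S = 60.5): continuation = 1/1.09·[0.9600·0.0000 + 0.0400·13.5750] = 0.4982; exercise value = 4.5000 > continuation, so V_u = 4.5000 (exercise)
Node d (S = 46.75): continuation = 1/1.09·[0.9600·13.5750 + 0.0400·25.2625] = 12.8830; exercise value = 18.2500 > continuation, so V_d = 18.2500 (exercise)
Node 0 (S = 55): continuation = 1/1.09·[0.9600·4.5000 + 0.0400·18.2500] = 4.6330; exercise value = 10.0000 > continuation, so V_0 = 10.0000 (exercise)

€10.00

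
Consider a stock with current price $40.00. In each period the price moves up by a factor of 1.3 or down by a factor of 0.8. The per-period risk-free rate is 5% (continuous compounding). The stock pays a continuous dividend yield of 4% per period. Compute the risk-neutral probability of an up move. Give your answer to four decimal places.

p = 0.4201

Per-period risk-free factor R = e^0.05 = 1.0513; dividend-adjusted growth = e^(0.05−0.04) = 1.0101.
Risk-neutral probability p = (1.0101 − 0.8)/(1.3 − 0.8) = 0.2101/0.5000 = 0.4201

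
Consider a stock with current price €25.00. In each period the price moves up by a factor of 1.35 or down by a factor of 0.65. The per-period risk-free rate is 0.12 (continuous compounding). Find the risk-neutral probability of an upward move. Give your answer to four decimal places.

Risk-neutral probability p = (e^0.12 − 0.65)/(1.35 − 0.65) = 0.4775/0.7000 = 0.6821

p = 0.6821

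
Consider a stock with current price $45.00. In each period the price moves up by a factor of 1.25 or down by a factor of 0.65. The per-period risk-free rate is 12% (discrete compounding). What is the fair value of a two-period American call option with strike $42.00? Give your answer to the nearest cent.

$13.85

Risk-neutral probability p = (1 + 0.12 − 0.65)/(1.25 − 0.65) = 0.4700/0.6000 = 0.7833
Terminal stock prices: S_uu = 70.31, S_ud = 36.56, S_dd = 19.01
Terminal payoffs (S − K): max(28.31, 0) = 28.31, max(-5.438, 0) = 0, max(-22.99, 0) = 0
Node u (S = 56.25): continuation = 1/1.12·[0.7833·28.3125 + 0.2167·0.0000] = 19.8019; exercise value = 14.2500 ≤ continuation, so V_u = 19.8019
Node d (S = 29.25): continuation = 1/1.12·[0.7833·0.0000 + 0.2167·0.0000] = 0.0000; exercise value = 0.0000 ≤ continuation, so V_d = 0.0000
Node 0 (S = 45): continuation = 1/1.12·[0.7833·19.8019 + 0.2167·0.0000] = 13.8495; exercise value = 3.0000 ≤ continuation, so V_0 = 13.8495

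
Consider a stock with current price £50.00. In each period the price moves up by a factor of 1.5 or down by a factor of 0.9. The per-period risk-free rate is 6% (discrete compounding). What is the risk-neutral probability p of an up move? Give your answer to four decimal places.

Risk-neutral probability p = (1 + 0.06 − 0.9)/(1.5 − 0.9) = 0.1600/0.6000 = 0.2667

p = 0.2667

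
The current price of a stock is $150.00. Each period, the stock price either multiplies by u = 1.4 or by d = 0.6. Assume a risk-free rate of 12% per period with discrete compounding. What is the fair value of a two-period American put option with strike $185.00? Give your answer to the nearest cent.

$40.39

Risk-neutral probability p = (1 + 0.12 − 0.6)/(1.4 − 0.6) = 0.5200/0.8000 = 0.6500
Terminal stock prices: S_uu = 294, S_ud = 126, S_dd = 54
Terminal payoffs (K − S): max(-109, 0) = 0, max(59, 0) = 59, max(131, 0) = 131
Node u (S = 210): continuation = 1/1.12·[0.6500·0.0000 + 0.3500·59.0000] = 18.4375; exercise value = 0.0000 ≤ continuation, so V_u = 18.4375
Node d (S = 90): continuation = 1/1.12·[0.6500·59.0000 + 0.3500·131.0000] = 75.1786; exercise value = 95.0000 > continuation, so V_d = 95.0000 (exercise)
Node 0 (S = 150): continuation = 1/1.12·[0.6500·18.4375 + 0.3500·95.0000] = 40.3878; exercise value = 35.0000 ≤ continuation, so V_0 = 40.3878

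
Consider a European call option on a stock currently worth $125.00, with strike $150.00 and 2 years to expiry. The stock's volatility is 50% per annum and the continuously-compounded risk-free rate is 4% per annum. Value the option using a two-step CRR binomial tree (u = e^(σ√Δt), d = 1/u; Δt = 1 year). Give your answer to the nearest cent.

$30.42

CRR parameters: u = e^(σ√Δt) = e^(0.5·√1) = 1.6487, d = 1/u = 0.6065
Per-period rate: rΔt = 0.04·1 = 0.04, so R = e^0.04 = 1.0408
Risk-neutral probability p = (e^0.04 − 0.6065)/(1.6487 − 0.6065) = 0.4343/1.0422 = 0.4167
Terminal stock prices: S_uu = 339.8, S_ud = 125, S_dd = 45.98
Terminal payoffs (S − K): max(189.8, 0) = 189.8, max(-25, 0) = 0, max(-104, 0) = 0
Node u (S = 206.1): V_u = e^(−0.04)·[0.4167·189.7852 + 0.5833·0.0000] = 75.9825
Node d (S = 75.82): V_d = e^(−0.04)·[0.4167·0.0000 + 0.5833·0.0000] = 0.0000
Node 0 (S = 125): V_0 = e^(−0.04)·[0.4167·75.9825 + 0.5833·0.0000] = 30.4204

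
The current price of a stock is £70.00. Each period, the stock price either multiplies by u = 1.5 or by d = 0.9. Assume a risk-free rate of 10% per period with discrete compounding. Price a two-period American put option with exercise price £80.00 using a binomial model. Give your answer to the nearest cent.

Risk-neutral probability p = (1 + 0.1 − 0.9)/(1.5 − 0.9) = 0.2000/0.6000 = 0.3333
Terminal stock prices: S_uu = 157.5, S_ud = 94.5, S_dd = 56.7
Terminal payoffs (K − S): max(-77.5, 0) = 0, max(-14.5, 0) = 0, max(23.3, 0) = 23.3
Node u (S = 105): continuation = 1/1.1·[0.3333·0.0000 + 0.6667·0.0000] = 0.0000; exercise value = 0.0000 ≤ continuation, so V_u = 0.0000
Node d (S = 63): continuation = 1/1.1·[0.3333·0.0000 + 0.6667·23.3000] = 14.1212; exercise value = 17.0000 > continuation, so V_d = 17.0000 (exercise)
Node 0 (S = 70): continuation = 1/1.1·[0.3333·0.0000 + 0.6667·17.0000] = 10.3030; exercise value = 10.0000 ≤ continuation, so V_0 = 10.3030

£10.30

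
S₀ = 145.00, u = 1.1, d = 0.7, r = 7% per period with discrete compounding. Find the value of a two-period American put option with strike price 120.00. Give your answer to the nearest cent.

1.80

Risk-neutral probability p = (1 + 0.07 − 0.7)/(1.1 − 0.7) = 0.3700/0.4000 = 0.9250
Terminal stock prices: S_uu = 175.5, S_ud = 111.6, S_dd = 71.05
Terminal payoffs (K − S): max(-55.45, 0) = 0, max(8.35, 0) = 8.35, max(48.95, 0) = 48.95
Node u (S = 159.5): continuation = 1/1.07·[0.9250·0.0000 + 0.0750·8.3500] = 0.5853; exercise value = 0.0000 ≤ continuation, so V_u = 0.5853
Node d (S = 101.5): continuation = 1/1.07·[0.9250·8.3500 + 0.0750·48.9500] = 10.6495; exercise value = 18.5000 > continuation, so V_d = 18.5000 (exercise)
Node 0 (S = 145): continuation = 1/1.07·[0.9250·0.5853 + 0.0750·18.5000] = 1.8027; exercise value = 0.0000 ≤ continuation, so V_0 = 1.8027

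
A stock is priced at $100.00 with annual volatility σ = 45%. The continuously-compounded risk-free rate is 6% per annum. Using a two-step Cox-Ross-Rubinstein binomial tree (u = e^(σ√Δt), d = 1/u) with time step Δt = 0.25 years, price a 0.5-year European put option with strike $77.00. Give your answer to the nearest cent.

CRR parameters: u = e^(σ√Δt) = e^(0.45·√0.25) = 1.2523, d = 1/u = 0.7985
Per-period rate: rΔt = 0.06·0.25 = 0.015, so R = e^0.015 = 1.0151
Risk-neutral probability p = (e^0.015 − 0.7985)/(1.2523 − 0.7985) = 0.2166/0.4538 = 0.4773
Terminal stock prices: S_uu = 156.8, S_ud = 100, S_dd = 63.76
Terminal payoffs (K − S): max(-79.83, 0) = 0, max(-23, 0) = 0, max(13.24, 0) = 13.24
Node u (S = 125.2): V_u = e^(−0.015)·[0.4773·0.0000 + 0.5227·0.0000] = 0.0000
Node d (S = 79.85): V_d = e^(−0.015)·[0.4773·0.0000 + 0.5227·13.2372] = 6.8162
Node 0 (S = 100): V_0 = e^(−0.015)·[0.4773·0.0000 + 0.5227·6.8162] = 3.5099

$3.51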